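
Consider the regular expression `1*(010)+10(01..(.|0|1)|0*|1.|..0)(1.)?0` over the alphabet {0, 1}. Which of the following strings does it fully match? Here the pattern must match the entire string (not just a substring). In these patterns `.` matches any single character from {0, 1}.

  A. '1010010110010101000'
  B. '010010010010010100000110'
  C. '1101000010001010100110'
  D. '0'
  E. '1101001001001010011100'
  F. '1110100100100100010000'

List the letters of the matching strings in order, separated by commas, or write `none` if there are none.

B, E

A → no match
B → match
C → no match
D → no match
E → match
F → no match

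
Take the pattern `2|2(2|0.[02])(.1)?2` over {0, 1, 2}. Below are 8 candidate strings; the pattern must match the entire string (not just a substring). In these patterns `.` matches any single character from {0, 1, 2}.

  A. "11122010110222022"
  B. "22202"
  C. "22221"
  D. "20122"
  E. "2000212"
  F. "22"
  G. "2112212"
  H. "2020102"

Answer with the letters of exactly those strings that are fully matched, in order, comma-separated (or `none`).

A → no match — must start with "2"
B → no match
C → no match — must end with "2"
D → match
E → match
F → no match
G → no match
H → no match

D, E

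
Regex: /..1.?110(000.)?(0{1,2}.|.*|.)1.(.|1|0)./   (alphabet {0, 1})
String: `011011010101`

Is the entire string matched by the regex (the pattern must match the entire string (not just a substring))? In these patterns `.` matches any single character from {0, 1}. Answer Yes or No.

No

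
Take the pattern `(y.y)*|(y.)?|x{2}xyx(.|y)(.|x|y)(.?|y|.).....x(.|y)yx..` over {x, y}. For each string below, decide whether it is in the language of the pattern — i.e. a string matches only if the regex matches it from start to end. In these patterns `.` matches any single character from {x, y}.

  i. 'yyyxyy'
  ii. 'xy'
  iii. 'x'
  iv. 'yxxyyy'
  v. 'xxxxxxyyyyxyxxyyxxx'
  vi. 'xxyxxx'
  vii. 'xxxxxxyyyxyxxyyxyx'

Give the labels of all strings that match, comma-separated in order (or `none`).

i. 'yyyxyy' → no match
ii. 'xy' → no match
iii. 'x' → no match
iv. 'yxxyyy' → no match
v → no match
vi. 'xxyxxx' → no match
vii → no match

none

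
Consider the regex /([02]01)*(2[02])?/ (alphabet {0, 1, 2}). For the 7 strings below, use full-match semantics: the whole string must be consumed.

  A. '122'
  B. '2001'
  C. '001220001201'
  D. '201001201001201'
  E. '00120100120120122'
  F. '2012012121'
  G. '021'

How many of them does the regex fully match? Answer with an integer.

A → no match
B → no match
C → no match
D → match
E → match
F → no match
G → no match
Total matched: 2

2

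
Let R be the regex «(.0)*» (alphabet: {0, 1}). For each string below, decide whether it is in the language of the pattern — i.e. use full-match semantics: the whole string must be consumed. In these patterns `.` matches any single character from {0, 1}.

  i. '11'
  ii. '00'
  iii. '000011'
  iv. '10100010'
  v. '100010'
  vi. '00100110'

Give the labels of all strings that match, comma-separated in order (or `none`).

i → no match
ii → match
iii → no match
iv → match
v → match
vi → no match

ii, iv, v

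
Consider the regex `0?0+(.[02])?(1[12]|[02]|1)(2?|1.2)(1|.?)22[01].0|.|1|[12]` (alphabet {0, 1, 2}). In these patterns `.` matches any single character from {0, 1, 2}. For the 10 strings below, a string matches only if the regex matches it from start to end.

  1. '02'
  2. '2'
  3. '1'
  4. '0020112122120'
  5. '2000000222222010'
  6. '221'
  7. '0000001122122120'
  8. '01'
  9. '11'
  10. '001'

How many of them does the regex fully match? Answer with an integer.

1. '02' → no match
2. '2' → match
3. '1' → match
4 → match
5 → no match
6. '221' → no match
7 → match
8. '01' → no match
9. '11' → no match
10. '001' → no match
Total matched: 4

4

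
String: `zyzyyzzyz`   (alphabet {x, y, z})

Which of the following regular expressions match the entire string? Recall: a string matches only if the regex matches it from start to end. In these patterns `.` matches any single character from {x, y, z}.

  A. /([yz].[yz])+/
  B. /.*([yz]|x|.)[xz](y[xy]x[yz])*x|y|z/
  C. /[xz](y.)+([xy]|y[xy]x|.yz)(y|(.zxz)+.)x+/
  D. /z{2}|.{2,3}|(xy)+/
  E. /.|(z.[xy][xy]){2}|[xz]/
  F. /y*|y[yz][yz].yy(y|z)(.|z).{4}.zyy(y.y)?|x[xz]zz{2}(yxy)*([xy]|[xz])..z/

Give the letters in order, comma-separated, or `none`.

A → match
B → no match
C → no match — must end with `x`
D → no match
E → no match
F → no match

A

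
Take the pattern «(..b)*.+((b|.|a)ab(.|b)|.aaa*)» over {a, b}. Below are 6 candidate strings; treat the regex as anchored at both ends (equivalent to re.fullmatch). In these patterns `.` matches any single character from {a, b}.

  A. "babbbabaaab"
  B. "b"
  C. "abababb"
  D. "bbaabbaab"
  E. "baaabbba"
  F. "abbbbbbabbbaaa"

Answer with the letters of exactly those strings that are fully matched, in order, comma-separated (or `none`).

A → no match
B → no match
C → match
D → no match
E → no match
F → match

C, F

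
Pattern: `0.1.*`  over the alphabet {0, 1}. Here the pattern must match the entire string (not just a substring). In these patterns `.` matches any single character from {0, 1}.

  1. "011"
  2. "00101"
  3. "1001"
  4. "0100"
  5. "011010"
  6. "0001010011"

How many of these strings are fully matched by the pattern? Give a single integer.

1. "011" → match
2. "00101" → match
3. "1001" → no match — must start with "0"
4. "0100" → no match
5. "011010" → match
6. "0001010011" → no match
Total matched: 3

3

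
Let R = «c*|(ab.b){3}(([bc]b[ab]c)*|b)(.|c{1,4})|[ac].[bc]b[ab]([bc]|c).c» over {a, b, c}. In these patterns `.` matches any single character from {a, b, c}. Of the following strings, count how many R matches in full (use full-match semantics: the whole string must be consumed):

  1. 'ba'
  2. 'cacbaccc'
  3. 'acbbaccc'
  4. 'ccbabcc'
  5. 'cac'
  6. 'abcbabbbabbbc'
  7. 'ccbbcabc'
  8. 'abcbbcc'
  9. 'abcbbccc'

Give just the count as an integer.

1 → no match
2 → match
3 → match
4 → no match
5 → no match
6 → match
7 → no match
8 → no match
9 → match
Total matched: 4

4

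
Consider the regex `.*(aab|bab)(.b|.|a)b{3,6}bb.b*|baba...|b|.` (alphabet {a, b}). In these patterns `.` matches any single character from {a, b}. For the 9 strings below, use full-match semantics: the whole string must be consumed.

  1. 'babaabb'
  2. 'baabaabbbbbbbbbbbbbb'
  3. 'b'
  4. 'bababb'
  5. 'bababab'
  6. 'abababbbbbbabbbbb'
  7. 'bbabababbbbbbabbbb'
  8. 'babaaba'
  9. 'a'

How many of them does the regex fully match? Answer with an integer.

8

1 → match
2 → match
3 → match
4 → no match
5 → match
6 → match
7 → match
8 → match
9 → match
Total matched: 8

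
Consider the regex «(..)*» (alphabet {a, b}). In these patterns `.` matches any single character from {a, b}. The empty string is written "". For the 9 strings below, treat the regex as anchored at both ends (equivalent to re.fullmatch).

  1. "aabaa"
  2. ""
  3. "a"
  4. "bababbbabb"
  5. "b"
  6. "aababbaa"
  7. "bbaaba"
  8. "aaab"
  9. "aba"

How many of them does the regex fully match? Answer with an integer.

1 → no match
2 → match
3 → no match
4 → match
5 → no match
6 → match
7 → match
8 → match
9 → no match
Total matched: 5

5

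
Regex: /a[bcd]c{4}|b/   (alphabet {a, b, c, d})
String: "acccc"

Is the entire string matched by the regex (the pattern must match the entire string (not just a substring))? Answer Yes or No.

No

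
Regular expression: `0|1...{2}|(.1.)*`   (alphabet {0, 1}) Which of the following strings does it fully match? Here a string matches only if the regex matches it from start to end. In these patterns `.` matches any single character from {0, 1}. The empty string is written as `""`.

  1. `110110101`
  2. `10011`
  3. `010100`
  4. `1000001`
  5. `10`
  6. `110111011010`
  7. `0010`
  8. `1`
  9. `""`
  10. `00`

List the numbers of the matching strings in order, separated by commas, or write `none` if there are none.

2, 6, 9

1 → no match
2 → match
3 → no match
4 → no match
5 → no match
6 → match
7 → no match
8 → no match
9 → match
10 → no match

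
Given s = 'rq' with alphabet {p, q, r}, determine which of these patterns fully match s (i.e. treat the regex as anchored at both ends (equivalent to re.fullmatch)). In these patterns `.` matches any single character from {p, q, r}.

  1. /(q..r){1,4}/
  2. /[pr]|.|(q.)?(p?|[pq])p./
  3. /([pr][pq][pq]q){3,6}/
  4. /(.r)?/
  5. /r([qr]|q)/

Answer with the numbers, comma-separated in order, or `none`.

1 → no match — must start with 'q'
2 → no match
3 → no match
4 → no match
5 → match

5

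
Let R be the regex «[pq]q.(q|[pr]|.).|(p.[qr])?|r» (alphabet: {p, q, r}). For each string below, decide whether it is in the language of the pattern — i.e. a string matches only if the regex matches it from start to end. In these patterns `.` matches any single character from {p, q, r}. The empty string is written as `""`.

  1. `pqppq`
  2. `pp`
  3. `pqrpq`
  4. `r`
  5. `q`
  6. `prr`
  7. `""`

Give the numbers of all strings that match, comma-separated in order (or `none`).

1 → match
2 → no match
3 → match
4 → match
5 → no match
6 → match
7 → match

1, 3, 4, 6, 7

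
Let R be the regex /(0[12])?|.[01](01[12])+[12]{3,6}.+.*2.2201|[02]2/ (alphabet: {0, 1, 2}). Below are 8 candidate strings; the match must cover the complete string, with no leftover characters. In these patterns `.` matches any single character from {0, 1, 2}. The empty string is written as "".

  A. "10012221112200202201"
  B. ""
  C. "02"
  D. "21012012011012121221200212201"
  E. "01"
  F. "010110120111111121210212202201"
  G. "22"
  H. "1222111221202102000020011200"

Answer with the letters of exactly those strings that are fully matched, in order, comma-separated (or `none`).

A → match
B. "" → match
C. "02" → match
D → match
E. "01" → match
F → match
G. "22" → match
H → no match

A, B, C, D, E, F, G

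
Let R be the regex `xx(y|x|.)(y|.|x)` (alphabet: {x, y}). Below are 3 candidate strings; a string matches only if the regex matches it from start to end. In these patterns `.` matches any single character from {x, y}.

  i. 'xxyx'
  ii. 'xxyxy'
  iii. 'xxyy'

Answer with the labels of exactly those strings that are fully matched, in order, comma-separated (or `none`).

i, iii

i → match
ii → no match
iii → match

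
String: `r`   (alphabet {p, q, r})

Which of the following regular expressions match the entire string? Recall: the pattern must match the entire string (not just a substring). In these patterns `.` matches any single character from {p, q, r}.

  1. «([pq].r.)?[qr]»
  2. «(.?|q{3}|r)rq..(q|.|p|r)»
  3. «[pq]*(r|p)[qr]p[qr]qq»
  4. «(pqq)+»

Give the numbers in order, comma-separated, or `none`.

1

1 → match
2 → no match
3 → no match — must end with `qq`
4 → no match — must start with `pqq`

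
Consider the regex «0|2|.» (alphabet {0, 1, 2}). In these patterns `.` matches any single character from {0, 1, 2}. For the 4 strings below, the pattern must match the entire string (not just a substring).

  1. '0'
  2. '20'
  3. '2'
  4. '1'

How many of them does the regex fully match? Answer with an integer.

1 → match
2 → no match
3 → match
4 → match
Total matched: 3

3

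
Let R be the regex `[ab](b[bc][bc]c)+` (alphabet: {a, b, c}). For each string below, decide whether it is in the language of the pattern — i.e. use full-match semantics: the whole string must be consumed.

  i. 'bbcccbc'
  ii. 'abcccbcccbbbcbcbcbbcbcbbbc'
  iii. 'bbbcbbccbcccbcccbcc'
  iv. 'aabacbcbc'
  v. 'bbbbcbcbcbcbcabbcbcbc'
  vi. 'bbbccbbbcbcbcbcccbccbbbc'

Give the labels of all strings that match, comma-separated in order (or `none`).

i → no match
ii → no match
iii → no match
iv → no match
v → no match
vi → no match

none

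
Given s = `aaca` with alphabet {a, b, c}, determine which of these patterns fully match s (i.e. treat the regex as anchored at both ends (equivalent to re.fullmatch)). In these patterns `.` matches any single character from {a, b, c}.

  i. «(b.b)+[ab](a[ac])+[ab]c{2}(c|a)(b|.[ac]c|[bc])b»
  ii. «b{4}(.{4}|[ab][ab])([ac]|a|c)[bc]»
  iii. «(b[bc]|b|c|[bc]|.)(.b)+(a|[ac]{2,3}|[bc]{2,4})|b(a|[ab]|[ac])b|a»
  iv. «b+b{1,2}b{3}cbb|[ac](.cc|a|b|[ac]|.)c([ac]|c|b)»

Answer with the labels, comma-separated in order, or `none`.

iv

i → no match — must start with `b`
ii → no match — must start with `b`
iii → no match
iv → match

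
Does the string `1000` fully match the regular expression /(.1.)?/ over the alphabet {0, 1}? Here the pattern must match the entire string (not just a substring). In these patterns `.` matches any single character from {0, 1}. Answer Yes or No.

No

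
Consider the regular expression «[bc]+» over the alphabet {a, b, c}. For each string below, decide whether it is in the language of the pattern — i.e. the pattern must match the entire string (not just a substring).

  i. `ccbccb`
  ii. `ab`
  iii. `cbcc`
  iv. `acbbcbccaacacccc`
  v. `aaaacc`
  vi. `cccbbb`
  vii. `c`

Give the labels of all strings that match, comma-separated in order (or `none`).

i, iii, vi, vii

i → match
ii → no match
iii → match
iv → no match
v → no match
vi → match
vii → match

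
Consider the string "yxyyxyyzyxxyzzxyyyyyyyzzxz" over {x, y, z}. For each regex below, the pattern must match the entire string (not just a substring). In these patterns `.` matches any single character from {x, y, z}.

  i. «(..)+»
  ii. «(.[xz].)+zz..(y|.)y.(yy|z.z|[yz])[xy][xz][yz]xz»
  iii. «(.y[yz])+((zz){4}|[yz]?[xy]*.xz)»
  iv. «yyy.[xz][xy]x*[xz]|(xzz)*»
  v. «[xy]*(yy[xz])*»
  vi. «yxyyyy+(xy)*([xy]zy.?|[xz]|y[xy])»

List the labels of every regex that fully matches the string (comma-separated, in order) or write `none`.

i → match
ii → match
iii → no match
iv → no match
v → no match
vi → no match — must start with "yxyyyy"

i, ii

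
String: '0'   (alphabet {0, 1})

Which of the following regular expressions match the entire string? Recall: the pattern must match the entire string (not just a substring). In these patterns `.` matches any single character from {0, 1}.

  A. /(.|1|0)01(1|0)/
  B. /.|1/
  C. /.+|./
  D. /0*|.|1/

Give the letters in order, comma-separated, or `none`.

A → no match
B → match
C → match
D → match

B, C, D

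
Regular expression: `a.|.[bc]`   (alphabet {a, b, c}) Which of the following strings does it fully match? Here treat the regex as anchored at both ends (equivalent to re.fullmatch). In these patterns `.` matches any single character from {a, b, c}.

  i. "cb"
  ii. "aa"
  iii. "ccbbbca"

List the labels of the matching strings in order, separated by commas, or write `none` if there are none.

i → match
ii → match
iii → no match

i, ii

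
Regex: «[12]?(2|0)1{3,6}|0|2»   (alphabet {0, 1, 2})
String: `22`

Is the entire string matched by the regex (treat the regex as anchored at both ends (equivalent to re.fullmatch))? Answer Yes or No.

No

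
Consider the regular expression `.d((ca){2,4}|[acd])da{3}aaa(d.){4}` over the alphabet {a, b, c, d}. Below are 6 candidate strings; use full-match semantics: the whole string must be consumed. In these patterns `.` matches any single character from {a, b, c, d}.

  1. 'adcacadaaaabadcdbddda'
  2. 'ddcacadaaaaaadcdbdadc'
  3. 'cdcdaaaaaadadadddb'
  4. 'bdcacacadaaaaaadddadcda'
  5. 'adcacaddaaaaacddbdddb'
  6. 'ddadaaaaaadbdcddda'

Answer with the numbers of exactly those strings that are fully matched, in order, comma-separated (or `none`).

2, 3, 4, 6

1 → no match
2 → match
3 → match
4 → match
5 → no match
6 → match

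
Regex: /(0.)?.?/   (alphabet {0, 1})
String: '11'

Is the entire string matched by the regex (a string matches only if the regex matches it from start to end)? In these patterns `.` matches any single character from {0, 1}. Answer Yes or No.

No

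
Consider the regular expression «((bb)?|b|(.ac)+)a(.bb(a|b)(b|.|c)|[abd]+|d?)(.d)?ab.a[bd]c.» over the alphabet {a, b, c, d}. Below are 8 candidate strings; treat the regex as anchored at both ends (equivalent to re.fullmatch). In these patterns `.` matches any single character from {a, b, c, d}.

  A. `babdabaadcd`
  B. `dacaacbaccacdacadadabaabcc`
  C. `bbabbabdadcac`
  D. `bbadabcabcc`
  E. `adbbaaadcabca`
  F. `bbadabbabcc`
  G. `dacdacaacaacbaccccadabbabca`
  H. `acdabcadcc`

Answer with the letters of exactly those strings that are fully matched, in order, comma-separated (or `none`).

A, B, D, F, H

A → match
B → match
C → no match
D → match
E → no match
F → match
G → no match
H → match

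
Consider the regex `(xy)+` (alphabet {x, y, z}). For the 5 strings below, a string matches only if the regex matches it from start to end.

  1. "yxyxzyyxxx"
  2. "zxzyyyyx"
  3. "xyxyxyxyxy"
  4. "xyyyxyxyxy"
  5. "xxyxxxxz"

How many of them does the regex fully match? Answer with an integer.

1

1 → no match — must start with "xy"
2 → no match — must start with "xy"
3 → match
4 → no match
5 → no match — must start with "xy"
Total matched: 1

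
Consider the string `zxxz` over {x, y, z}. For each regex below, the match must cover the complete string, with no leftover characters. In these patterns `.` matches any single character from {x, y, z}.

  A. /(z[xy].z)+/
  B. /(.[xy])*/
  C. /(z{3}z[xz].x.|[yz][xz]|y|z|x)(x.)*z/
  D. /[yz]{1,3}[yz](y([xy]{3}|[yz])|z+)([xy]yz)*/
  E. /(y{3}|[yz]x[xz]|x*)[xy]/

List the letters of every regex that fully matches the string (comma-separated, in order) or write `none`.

A → match
B → no match
C → match
D → no match
E → no match

A, C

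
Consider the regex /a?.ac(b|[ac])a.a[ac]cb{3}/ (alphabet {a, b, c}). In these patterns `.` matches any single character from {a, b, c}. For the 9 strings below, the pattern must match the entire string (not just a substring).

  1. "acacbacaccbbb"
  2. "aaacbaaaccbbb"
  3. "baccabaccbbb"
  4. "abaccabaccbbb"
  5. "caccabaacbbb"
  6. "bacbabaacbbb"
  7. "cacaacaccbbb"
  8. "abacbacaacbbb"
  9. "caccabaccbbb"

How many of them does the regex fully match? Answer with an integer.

1 → match
2 → match
3 → match
4 → match
5 → match
6 → match
7 → match
8 → match
9 → match
Total matched: 9

9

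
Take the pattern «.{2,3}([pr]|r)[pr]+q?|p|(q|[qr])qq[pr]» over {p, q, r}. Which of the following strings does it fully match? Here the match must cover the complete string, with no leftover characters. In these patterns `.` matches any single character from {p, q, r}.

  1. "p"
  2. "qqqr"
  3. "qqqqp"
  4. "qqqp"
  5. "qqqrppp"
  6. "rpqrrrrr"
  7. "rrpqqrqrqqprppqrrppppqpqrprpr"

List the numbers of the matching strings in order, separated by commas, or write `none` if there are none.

1, 2, 4, 5, 6

1 → match
2 → match
3 → no match
4 → match
5 → match
6 → match
7 → no match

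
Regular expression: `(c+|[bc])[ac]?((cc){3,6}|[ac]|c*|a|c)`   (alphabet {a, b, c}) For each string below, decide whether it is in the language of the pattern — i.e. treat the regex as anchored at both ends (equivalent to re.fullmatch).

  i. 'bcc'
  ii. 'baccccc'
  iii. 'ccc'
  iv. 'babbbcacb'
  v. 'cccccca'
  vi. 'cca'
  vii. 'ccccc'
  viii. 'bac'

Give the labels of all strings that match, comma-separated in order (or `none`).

i, ii, iii, v, vi, vii, viii

i → match
ii → match
iii → match
iv → no match
v → match
vi → match
vii → match
viii → match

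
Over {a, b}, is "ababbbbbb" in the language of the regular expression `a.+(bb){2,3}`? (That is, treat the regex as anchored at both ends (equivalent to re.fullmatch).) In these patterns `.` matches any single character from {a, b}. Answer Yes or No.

Yes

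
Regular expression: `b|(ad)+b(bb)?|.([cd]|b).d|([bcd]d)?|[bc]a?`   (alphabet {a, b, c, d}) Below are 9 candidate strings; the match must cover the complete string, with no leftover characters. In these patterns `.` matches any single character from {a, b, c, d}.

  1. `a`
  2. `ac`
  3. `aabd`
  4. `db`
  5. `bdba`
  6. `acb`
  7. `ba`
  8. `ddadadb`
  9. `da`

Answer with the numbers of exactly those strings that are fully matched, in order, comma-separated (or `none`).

1 → no match
2 → no match
3 → no match
4 → no match
5 → no match
6 → no match
7 → match
8 → no match
9 → no match

7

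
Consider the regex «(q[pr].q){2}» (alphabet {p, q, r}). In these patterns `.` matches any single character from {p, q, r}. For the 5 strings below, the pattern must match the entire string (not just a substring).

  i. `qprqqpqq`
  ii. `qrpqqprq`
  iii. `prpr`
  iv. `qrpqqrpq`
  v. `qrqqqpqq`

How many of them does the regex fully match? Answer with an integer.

4

i → match
ii → match
iii → no match — must start with `q`
iv → match
v → match
Total matched: 4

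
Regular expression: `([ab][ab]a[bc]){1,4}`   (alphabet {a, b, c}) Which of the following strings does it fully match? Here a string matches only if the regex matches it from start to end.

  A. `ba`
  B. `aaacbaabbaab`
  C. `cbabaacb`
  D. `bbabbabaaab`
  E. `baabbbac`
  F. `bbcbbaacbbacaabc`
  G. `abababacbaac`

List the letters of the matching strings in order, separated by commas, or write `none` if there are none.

A → no match
B → match
C → no match
D → no match
E → match
F → no match
G → match

B, E, G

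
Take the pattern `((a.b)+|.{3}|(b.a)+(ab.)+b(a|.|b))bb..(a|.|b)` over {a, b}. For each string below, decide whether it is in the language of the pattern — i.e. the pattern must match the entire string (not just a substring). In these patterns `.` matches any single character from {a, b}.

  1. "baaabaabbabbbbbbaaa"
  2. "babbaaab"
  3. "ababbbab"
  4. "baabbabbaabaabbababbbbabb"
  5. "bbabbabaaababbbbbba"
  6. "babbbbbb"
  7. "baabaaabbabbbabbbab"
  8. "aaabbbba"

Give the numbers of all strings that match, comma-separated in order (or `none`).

1, 3, 4, 5, 6, 7, 8

1 → match
2. "babbaaab" → no match
3. "ababbbab" → match
4 → match
5 → match
6. "babbbbbb" → match
7 → match
8. "aaabbbba" → match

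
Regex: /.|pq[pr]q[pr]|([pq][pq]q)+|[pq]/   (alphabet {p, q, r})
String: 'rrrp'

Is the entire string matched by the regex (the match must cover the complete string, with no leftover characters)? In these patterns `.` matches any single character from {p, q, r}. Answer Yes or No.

No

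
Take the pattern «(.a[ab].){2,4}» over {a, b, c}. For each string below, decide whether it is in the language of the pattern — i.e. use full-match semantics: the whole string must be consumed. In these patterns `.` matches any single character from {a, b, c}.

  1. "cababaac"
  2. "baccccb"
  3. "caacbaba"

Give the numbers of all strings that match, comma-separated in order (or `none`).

1, 3

1 → match
2 → no match
3 → match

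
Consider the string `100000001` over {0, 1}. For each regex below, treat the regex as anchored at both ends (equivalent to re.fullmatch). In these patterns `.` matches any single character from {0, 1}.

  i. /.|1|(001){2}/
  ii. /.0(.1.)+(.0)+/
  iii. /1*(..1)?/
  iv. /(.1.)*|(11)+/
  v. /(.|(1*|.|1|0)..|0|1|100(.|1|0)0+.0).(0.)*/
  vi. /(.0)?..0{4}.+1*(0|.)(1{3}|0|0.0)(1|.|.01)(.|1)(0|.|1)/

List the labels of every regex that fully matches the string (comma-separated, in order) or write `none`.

v

i → no match
ii → no match — must end with `0`
iii → no match
iv → no match
v → match
vi → no match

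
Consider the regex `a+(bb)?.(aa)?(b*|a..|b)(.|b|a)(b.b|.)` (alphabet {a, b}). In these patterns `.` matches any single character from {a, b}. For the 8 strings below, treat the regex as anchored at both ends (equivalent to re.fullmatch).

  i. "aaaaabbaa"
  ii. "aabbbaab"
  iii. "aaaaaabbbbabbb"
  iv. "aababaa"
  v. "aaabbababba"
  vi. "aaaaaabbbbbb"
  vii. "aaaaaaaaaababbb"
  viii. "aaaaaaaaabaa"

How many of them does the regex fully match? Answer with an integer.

i → match
ii → no match
iii → match
iv → no match
v → no match
vi → match
vii → match
viii → match
Total matched: 5

5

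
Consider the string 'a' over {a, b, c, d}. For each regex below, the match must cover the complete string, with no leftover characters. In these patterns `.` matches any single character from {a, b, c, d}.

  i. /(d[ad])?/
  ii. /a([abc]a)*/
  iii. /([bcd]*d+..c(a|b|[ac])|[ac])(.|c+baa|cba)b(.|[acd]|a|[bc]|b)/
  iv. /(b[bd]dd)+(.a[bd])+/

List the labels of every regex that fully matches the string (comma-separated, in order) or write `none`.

i → no match
ii → match
iii → no match
iv → no match — must start with 'b'

ii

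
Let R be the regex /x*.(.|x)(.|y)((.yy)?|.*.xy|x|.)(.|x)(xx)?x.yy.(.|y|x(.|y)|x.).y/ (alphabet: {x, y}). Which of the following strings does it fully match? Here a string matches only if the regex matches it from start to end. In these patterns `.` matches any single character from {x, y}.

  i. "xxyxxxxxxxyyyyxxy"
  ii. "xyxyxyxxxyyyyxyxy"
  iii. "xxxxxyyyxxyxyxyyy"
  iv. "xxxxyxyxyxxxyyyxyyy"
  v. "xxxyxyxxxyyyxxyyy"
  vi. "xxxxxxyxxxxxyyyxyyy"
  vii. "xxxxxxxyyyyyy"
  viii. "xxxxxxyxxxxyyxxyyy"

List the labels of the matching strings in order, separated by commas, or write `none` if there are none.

i, ii, iv, v, vi, vii, viii

i → match
ii → match
iii → no match
iv → match
v → match
vi → match
vii → match
viii → match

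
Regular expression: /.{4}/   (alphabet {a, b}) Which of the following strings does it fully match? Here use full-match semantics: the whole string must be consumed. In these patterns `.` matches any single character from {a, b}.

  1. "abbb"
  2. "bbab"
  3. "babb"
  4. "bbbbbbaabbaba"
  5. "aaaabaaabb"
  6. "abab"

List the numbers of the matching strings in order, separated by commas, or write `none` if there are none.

1 → match
2 → match
3 → match
4 → no match
5 → no match
6 → match

1, 2, 3, 6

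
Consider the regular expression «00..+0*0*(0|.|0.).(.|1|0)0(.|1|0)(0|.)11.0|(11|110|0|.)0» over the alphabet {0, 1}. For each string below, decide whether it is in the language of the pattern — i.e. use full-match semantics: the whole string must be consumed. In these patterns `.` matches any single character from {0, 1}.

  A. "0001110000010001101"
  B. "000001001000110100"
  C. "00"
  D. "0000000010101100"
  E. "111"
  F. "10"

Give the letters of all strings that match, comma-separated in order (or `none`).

A → no match — must end with "0"
B → no match
C → match
D → match
E → no match — must end with "0"
F → match

C, D, F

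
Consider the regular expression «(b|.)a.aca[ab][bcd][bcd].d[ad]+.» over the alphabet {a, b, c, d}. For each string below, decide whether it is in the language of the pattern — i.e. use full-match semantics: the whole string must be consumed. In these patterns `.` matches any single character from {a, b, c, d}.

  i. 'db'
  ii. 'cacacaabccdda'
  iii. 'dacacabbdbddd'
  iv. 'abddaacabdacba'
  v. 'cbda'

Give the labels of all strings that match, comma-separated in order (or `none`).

i → no match
ii → match
iii → match
iv → no match
v → no match

ii, iii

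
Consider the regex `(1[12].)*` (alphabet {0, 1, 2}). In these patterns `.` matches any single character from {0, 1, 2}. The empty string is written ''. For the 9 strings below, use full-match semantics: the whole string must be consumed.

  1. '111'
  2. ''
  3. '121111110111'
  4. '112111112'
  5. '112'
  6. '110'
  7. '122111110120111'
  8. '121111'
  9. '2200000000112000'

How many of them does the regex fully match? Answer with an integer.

8

1 → match
2 → match
3 → match
4 → match
5 → match
6 → match
7 → match
8 → match
9 → no match
Total matched: 8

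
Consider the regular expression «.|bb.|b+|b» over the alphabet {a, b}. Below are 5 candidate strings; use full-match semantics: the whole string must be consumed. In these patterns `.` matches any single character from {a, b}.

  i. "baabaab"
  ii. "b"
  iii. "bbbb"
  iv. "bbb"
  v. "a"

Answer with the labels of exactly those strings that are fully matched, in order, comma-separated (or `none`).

i → no match
ii → match
iii → match
iv → match
v → match

ii, iii, iv, v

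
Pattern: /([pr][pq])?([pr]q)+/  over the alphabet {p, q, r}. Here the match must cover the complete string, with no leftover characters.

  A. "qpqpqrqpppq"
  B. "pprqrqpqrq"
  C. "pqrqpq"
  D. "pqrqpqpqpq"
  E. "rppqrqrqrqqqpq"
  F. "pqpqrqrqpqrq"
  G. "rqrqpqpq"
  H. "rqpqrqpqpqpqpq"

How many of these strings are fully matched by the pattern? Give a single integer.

6

A → no match
B → match
C → match
D → match
E → no match
F → match
G → match
H → match
Total matched: 6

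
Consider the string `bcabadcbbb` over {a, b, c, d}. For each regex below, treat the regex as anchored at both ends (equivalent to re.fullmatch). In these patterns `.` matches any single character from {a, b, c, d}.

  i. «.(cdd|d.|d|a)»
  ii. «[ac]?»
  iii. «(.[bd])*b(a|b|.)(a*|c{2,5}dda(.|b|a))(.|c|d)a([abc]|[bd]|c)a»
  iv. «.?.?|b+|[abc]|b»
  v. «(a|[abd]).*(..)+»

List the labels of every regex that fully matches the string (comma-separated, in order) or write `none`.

v

i → no match
ii → no match
iii → no match — must end with `a`
iv → no match
v → match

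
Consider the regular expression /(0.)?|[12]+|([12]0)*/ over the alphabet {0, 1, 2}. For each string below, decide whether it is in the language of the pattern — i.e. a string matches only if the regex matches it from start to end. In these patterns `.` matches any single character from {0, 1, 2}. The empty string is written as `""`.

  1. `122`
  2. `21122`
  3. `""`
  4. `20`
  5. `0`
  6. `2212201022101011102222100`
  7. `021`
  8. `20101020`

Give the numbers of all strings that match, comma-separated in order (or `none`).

1. `122` → match
2. `21122` → match
3. `""` → match
4. `20` → match
5. `0` → no match
6 → no match
7. `021` → no match
8. `20101020` → match

1, 2, 3, 4, 8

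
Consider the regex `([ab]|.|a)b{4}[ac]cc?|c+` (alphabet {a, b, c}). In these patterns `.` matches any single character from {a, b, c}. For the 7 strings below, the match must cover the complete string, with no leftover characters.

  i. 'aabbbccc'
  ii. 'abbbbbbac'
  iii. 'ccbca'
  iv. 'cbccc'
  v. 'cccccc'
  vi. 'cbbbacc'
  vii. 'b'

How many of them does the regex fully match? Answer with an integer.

i → no match
ii → no match
iii → no match
iv → no match
v → match
vi → no match
vii → no match
Total matched: 1

1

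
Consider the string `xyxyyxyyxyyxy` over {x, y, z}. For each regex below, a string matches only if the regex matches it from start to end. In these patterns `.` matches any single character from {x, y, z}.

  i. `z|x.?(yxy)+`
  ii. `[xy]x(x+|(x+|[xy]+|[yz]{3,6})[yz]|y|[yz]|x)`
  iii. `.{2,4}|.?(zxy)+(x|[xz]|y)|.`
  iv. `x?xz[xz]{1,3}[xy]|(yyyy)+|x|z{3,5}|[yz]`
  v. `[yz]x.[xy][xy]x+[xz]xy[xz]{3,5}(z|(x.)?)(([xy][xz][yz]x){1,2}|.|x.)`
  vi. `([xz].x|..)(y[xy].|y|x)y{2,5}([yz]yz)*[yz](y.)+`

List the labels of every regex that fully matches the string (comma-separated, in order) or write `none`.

i → match
ii → no match
iii → no match
iv → no match
v → no match
vi → no match

i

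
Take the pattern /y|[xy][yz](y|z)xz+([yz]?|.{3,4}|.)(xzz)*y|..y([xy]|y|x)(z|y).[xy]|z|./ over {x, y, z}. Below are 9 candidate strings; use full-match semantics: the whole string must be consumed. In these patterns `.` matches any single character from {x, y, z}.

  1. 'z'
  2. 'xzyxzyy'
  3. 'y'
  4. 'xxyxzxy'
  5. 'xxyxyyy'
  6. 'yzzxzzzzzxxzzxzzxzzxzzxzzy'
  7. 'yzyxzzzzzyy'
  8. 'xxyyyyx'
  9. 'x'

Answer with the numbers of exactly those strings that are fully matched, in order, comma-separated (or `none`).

1 → match
2 → match
3 → match
4 → match
5 → match
6 → match
7 → match
8 → match
9 → match

1, 2, 3, 4, 5, 6, 7, 8, 9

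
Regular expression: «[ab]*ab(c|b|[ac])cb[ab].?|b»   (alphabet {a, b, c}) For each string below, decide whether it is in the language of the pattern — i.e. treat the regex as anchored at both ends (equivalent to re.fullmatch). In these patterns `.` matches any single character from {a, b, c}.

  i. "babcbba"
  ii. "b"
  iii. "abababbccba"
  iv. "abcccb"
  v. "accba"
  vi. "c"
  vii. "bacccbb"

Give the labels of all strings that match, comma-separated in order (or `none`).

i → no match
ii → match
iii → no match
iv → no match
v → no match
vi → no match
vii → no match

ii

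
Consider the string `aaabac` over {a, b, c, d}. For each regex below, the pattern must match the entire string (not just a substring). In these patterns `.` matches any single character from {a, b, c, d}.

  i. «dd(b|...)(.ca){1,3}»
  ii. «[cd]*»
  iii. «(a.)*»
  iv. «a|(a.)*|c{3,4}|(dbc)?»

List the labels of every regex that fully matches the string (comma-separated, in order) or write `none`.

iii, iv

i → no match — must start with `dd`
ii → no match
iii → match
iv → match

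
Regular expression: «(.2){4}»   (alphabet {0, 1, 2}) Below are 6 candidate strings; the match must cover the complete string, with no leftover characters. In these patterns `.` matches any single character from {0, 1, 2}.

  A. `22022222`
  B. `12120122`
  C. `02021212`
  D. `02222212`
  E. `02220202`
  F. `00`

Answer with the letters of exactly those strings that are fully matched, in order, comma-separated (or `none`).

A → match
B → no match
C → match
D → match
E → match
F → no match — must end with `2`

A, C, D, E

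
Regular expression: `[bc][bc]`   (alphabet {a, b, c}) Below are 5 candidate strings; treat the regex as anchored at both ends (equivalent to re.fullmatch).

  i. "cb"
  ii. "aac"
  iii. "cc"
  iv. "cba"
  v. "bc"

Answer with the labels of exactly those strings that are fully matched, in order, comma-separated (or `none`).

i, iii, v

i → match
ii → no match
iii → match
iv → no match
v → match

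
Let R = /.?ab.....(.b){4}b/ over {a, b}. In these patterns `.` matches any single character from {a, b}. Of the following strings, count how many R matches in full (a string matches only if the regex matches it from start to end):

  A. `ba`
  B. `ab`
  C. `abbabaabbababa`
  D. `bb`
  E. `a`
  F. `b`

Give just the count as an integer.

0

A → no match — must end with `bb`
B → no match — must end with `bb`
C → no match — must end with `bb`
D → no match
E → no match — must end with `bb`
F → no match — must end with `bb`
Total matched: 0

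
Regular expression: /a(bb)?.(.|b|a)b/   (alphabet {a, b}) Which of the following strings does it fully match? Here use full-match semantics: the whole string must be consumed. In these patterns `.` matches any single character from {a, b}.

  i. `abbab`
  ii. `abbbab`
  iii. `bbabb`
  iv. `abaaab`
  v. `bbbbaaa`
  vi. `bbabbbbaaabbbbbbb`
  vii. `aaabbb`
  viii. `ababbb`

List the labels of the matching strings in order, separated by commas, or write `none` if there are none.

i. `abbab` → no match
ii. `abbbab` → match
iii. `bbabb` → no match — must start with `a`
iv. `abaaab` → no match
v. `bbbbaaa` → no match — must start with `a`
vi → no match — must start with `a`
vii. `aaabbb` → no match
viii. `ababbb` → no match

ii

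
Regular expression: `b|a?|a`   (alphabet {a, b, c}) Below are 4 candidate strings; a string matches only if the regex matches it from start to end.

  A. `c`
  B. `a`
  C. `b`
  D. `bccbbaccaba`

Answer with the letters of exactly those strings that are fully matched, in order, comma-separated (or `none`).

A → no match
B → match
C → match
D → no match

B, C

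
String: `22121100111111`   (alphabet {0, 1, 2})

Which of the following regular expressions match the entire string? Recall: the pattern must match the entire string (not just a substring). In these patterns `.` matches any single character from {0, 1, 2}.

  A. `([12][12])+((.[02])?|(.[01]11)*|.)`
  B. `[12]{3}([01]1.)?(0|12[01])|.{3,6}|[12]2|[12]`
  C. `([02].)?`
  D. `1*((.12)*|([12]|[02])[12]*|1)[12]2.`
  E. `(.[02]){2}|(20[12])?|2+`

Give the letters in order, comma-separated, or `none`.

A

A → match
B → no match
C → no match
D → no match
E → no match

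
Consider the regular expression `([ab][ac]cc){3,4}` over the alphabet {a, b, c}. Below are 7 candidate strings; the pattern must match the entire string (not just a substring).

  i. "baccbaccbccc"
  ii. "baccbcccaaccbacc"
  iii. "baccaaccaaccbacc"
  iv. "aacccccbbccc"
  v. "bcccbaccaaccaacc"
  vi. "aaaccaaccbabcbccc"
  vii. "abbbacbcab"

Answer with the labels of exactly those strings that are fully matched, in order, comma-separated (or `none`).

i → match
ii → match
iii → match
iv → no match
v → match
vi → no match
vii → no match — must end with "cc"

i, ii, iii, v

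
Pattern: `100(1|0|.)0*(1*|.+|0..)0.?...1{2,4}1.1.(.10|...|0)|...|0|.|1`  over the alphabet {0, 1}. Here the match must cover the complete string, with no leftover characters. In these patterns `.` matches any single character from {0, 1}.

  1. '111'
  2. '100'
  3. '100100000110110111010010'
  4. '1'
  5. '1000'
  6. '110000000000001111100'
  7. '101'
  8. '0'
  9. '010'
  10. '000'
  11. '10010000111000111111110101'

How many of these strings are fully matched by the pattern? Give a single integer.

1. '111' → match
2. '100' → match
3 → match
4. '1' → match
5. '1000' → no match
6 → no match
7. '101' → match
8. '0' → match
9. '010' → match
10. '000' → match
11 → match
Total matched: 9

9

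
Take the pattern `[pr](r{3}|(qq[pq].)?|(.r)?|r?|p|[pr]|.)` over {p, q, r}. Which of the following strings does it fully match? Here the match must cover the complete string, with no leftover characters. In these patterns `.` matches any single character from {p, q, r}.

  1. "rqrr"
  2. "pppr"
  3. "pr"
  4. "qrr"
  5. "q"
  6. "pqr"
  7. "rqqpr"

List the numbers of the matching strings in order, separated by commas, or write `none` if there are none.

1 → no match
2 → no match
3 → match
4 → no match
5 → no match
6 → match
7 → match

3, 6, 7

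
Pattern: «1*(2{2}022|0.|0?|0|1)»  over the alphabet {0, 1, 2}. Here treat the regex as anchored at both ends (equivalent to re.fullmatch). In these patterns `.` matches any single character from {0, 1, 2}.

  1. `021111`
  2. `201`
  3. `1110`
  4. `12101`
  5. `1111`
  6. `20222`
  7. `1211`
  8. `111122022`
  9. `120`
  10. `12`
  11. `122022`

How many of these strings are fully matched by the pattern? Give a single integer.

1 → no match
2 → no match
3 → match
4 → no match
5 → match
6 → no match
7 → no match
8 → match
9 → no match
10 → no match
11 → match
Total matched: 4

4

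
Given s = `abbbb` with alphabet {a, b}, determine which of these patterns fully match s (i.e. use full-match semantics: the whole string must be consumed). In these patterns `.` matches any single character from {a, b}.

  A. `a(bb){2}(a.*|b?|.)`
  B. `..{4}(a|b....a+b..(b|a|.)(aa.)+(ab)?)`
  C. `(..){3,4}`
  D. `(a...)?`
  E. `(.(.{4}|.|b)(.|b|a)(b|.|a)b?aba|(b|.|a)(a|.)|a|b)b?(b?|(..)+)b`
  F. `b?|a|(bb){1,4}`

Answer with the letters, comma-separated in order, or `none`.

A, E

A → match
B → no match
C → no match
D → no match
E → match
F → no match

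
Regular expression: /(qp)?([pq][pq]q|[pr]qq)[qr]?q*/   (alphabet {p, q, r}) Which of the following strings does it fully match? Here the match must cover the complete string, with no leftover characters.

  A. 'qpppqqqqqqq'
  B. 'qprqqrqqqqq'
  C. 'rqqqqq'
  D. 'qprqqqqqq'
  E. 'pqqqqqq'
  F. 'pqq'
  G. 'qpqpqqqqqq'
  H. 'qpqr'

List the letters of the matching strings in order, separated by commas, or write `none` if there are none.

A, B, C, D, E, F, G, H

A → match
B → match
C → match
D → match
E → match
F → match
G → match
H → match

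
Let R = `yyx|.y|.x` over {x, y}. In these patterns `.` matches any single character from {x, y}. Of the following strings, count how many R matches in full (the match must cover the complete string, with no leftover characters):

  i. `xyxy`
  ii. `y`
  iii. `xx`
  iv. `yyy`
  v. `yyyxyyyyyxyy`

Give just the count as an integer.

i → no match
ii → no match
iii → match
iv → no match
v → no match
Total matched: 1

1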